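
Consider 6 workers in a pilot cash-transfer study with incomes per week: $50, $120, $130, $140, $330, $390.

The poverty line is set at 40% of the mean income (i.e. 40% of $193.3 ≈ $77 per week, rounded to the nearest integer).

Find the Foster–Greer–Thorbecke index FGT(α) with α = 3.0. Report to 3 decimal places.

Below the line: $50 (q = 1 of N = 6).
Normalized shortfalls: (77−50)/77 = 0.3506.
Raised to α = 3.0: 0.04311.
Sum = 0.043114; FGT(3.0) = 0.043114 / 6 = 0.007.

0.007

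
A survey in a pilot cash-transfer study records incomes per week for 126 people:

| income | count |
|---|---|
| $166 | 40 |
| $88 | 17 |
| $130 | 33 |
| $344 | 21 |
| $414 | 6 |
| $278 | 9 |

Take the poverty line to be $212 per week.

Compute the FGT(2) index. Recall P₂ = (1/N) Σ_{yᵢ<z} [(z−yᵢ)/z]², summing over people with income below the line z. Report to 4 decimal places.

Incomes under z: 17×$88, 33×$130, 40×$166 (q = 90 of N = 126).
Relative gaps: (212−88)/212 = 0.5849 (×17); (212−130)/212 = 0.3868 (×33); (212−166)/212 = 0.2170 (×40).
Squared: 0.3421 (×17); 0.1496 (×33); 0.0471 (×40).
Sum = 12.636258; P₂ = 12.636258 / 126 = 0.1003.

0.1003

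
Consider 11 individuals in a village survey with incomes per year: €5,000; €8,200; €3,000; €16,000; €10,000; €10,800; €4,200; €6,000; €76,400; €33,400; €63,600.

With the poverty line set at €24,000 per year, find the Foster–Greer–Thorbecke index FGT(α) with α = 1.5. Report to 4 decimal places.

0.4093

Below the line: €3,000, €4,200, €5,000, €6,000, €8,200, €10,000, €10,800, €16,000 (q = 8 of N = 11).
Gap ratios (z−y)/z: (24000−3000)/24000 = 0.8750; (24000−4200)/24000 = 0.8250; (24000−5000)/24000 = 0.7917; (24000−6000)/24000 = 0.7500; (24000−8200)/24000 = 0.6583; (24000−10000)/24000 = 0.5833; (24000−10800)/24000 = 0.5500; (24000−16000)/24000 = 0.3333.
Raised to α = 1.5: 0.81849; 0.74934; 0.70439; 0.64952; 0.53416; 0.44553; 0.40789; 0.19245.
Sum = 4.501767; FGT(1.5) = 4.501767 / 11 = 0.4093.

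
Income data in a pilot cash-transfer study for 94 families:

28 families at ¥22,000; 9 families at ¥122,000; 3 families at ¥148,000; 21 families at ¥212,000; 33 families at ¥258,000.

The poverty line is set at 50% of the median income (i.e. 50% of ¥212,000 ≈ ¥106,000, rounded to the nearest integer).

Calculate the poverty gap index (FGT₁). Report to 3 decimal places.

0.236

Poor units: 28×¥22,000 (q = 28 of N = 94).
Relative gaps: (106000−22000)/106000 = 0.7925 (×28).
Σ = 22.188679. Dividing by the full population N = 94 gives P₁ = 0.236.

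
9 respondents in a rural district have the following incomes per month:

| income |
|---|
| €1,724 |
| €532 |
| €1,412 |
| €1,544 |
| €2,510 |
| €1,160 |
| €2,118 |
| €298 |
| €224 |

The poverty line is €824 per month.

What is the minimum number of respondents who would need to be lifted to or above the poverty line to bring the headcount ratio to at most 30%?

3 of the 9 respondents are poor, so H = 3/9 = 0.333.
A headcount ratio of at most 30% allows at most ⌊0.30 × 9⌋ = 2 poor respondents.
So at least 3 − 2 = 1 must be lifted.

1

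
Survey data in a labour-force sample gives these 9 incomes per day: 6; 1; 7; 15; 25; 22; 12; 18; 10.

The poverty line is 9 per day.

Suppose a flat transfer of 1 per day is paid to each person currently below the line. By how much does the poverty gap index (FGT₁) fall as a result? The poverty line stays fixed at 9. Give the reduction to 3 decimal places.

0.037

Before: below the line — 1, 6, 7; poverty gap index (FGT₁) = 0.16049.
After the 1 transfer: below the line — 2, 7, 8; poverty gap index (FGT₁) = 0.12346.
Reduction = 0.16049 − 0.12346 = 0.037.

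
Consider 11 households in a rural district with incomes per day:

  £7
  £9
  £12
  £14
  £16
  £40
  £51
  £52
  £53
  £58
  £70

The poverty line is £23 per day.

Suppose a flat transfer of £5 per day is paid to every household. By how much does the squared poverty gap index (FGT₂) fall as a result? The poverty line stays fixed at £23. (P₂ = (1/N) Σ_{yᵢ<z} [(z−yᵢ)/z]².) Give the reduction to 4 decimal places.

Before: below the line — £7, £9, £12, £14, £16; squared poverty gap index (FGT₂) = 0.120811.
After the £5 transfer: below the line — £12, £14, £17, £19, £21; squared poverty gap index (FGT₂) = 0.044338.
Reduction = 0.120811 − 0.044338 = 0.0765.

0.0765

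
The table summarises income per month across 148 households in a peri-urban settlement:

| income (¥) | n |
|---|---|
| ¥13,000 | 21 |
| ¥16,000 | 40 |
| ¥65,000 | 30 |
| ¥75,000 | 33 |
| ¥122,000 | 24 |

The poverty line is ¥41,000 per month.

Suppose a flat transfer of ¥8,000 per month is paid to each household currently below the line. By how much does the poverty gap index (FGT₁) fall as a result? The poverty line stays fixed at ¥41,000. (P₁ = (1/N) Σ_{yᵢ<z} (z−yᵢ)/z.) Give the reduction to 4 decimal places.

0.0804

Before: below the line — 21×¥13,000, 40×¥16,000; poverty gap index (FGT₁) = 0.261701.
After the ¥8,000 transfer: below the line — 21×¥21,000, 40×¥24,000; poverty gap index (FGT₁) = 0.181279.
Reduction = 0.261701 − 0.181279 = 0.0804.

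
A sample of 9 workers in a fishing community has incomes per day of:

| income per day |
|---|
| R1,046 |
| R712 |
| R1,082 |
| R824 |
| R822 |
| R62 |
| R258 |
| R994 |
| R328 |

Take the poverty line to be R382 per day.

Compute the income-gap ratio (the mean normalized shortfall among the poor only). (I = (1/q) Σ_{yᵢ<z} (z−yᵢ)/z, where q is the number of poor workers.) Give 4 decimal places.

0.4346

Poor units: R62, R258, R328 (q = 3 of N = 9).
Shortfall ratios (z−y)/z: 0.8377, 0.3246, 0.1414; sum = 1.303665.
I averages over the q = 3 poor units only: 1.303665 / 3 = 0.4346.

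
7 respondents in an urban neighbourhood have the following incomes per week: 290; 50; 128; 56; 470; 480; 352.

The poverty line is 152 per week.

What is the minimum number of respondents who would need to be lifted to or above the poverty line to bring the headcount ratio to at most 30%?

1

Currently q = 3 of N = 7 are below the line (H = 0.429).
A headcount ratio of at most 30% allows at most ⌊0.30 × 7⌋ = 2 poor respondents.
So at least 3 − 2 = 1 must be lifted.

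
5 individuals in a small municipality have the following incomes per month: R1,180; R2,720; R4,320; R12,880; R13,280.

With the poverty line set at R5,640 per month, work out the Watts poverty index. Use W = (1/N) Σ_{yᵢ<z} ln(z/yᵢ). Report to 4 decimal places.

0.5121

Poor units: R1,180, R2,720, R4,320 (q = 3 of N = 5).
Log gaps: ln(5640/1180) = 1.5644; ln(5640/2720) = 0.7293; ln(5640/4320) = 0.2666.
W = 2.560250 / 5 = 0.5121.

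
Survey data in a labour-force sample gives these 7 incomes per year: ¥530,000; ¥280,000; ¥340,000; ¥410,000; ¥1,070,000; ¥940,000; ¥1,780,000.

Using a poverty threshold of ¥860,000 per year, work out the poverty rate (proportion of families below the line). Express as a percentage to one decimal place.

57.1%

4 of the 7 families have income below ¥860,000.
H = 4/7 = 57.1%.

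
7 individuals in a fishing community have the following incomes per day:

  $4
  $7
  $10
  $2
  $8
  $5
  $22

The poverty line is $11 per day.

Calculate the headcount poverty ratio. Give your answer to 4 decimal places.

0.8571

6 of the 7 individuals have income below $11.
H = 6/7 = 0.8571.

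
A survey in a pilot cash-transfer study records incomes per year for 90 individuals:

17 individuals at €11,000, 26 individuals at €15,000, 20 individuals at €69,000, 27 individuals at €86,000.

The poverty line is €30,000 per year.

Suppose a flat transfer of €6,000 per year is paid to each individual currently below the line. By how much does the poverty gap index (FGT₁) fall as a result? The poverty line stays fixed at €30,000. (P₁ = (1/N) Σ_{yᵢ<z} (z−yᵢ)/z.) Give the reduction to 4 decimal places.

Before: below the line — 17×€11,000, 26×€15,000; poverty gap index (FGT₁) = 0.264074.
After the €6,000 transfer: below the line — 17×€17,000, 26×€21,000; poverty gap index (FGT₁) = 0.168519.
Reduction = 0.264074 − 0.168519 = 0.0956.

0.0956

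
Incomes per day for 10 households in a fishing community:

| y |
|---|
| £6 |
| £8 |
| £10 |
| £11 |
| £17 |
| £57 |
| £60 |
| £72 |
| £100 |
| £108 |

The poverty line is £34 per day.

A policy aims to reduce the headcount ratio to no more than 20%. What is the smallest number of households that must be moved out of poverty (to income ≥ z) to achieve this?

3

5 of the 10 households are poor, so H = 5/10 = 0.500.
A headcount ratio of at most 20% allows at most ⌊0.20 × 10⌋ = 2 poor households.
So at least 5 − 2 = 3 must be lifted.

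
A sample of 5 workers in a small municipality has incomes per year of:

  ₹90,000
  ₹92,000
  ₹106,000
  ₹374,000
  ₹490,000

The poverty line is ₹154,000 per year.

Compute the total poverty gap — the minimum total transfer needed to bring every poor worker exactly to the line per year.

₹174,000

Incomes under z: ₹90,000, ₹92,000, ₹106,000 (q = 3 of N = 5).
Individual gaps: 154000−90000 = 64000; 154000−92000 = 62000; 154000−106000 = 48000.
Aggregate gap = ₹174,000.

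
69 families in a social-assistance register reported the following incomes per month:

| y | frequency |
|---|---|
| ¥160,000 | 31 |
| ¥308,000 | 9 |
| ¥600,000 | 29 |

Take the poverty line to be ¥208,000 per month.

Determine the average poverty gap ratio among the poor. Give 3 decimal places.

Incomes under z: 31×¥160,000 (q = 31 of N = 69).
Shortfall ratios (z−y)/z: 0.2308 (×31); sum = 7.153846.
I averages over the q = 31 poor units only: 7.153846 / 31 = 0.231.

0.231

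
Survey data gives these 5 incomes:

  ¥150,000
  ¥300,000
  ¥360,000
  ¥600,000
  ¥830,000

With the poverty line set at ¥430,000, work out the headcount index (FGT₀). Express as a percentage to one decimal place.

3 of the 5 families have income below ¥430,000.
H = 3/5 = 60.0%.

60.0%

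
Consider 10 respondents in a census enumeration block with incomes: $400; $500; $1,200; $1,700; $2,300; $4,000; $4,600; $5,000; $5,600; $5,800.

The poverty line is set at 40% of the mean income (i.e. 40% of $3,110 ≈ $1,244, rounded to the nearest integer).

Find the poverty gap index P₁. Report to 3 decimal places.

Below the line: $400, $500, $1,200 (q = 3 of N = 10).
Shortfall ratios: (1244−400)/1244 = 0.6785; (1244−500)/1244 = 0.5981; (1244−1200)/1244 = 0.0354.
Σ = 1.311897. Dividing by the full population N = 10 gives P₁ = 0.131.

0.131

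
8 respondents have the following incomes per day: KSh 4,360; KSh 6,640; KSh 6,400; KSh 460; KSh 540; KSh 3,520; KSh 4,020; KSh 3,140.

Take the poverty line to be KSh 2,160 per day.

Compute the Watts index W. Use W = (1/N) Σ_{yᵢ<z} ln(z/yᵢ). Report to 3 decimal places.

0.367

Below z: KSh 460, KSh 540 (q = 2 of N = 8).
Log gaps: ln(2160/460) = 1.5466; ln(2160/540) = 1.3863.
W = 2.932931 / 8 = 0.367.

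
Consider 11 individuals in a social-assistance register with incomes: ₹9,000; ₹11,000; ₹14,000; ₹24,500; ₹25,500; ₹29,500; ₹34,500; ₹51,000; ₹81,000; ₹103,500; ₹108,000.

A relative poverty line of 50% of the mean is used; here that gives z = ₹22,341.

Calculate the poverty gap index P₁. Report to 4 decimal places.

0.1344

Below z: ₹9,000, ₹11,000, ₹14,000 (q = 3 of N = 11).
Shortfall ratios: (22341−9000)/22341 = 0.5972; (22341−11000)/22341 = 0.5076; (22341−14000)/22341 = 0.3733.
Sum of shortfalls = 1.478134; P₁ averages over all N: 1.478134 / 11 = 0.1344.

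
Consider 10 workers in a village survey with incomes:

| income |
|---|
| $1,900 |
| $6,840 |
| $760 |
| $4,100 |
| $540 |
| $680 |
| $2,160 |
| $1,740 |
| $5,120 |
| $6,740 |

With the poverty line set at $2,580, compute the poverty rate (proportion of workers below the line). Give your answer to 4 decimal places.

0.6000

6 of the 10 workers have income below $2,580.
H = 6/10 = 0.6000.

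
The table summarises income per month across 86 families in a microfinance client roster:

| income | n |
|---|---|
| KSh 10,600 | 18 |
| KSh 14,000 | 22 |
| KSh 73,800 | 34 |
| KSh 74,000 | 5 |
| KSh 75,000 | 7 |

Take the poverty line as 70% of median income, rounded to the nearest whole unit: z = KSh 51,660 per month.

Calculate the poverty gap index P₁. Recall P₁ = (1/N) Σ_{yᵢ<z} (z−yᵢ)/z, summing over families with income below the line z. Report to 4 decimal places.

0.3528

Below the line: 18×KSh 10,600, 22×KSh 14,000 (q = 40 of N = 86).
Relative gaps: (51660−10600)/51660 = 0.7948 (×18); (51660−14000)/51660 = 0.7290 (×22).
Sum of shortfalls = 30.344561; P₁ averages over all N: 30.344561 / 86 = 0.3528.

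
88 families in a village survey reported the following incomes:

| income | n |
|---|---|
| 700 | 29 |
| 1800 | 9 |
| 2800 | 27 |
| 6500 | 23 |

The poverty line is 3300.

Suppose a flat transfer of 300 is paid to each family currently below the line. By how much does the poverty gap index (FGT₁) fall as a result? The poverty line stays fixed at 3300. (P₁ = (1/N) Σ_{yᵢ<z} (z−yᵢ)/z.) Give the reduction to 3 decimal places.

Before: below the line — 29×700, 9×1800, 27×2800; poverty gap index (FGT₁) = 0.35262.
After the 300 transfer: below the line — 29×1000, 9×2100, 27×3100; poverty gap index (FGT₁) = 0.28547.
Reduction = 0.35262 − 0.28547 = 0.067.

0.067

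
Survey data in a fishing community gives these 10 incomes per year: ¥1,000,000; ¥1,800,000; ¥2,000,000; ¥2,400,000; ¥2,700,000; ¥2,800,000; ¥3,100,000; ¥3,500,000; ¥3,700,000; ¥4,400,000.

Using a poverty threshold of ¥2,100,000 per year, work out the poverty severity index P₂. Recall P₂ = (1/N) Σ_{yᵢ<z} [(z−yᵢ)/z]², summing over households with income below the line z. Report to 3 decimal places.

Below the line: ¥1,000,000, ¥1,800,000, ¥2,000,000 (q = 3 of N = 10).
Shortfall ratios: (2100000−1000000)/2100000 = 0.5238; (2100000−1800000)/2100000 = 0.1429; (2100000−2000000)/2100000 = 0.0476.
Squared: 0.2744; 0.0204; 0.0023.
Sum = 0.297052; P₂ = 0.297052 / 10 = 0.030.

0.030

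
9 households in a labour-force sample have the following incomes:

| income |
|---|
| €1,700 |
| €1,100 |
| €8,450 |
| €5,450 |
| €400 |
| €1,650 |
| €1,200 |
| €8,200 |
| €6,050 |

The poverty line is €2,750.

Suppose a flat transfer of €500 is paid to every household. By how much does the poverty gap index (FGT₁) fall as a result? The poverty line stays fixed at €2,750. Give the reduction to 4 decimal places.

0.1010

Before: below the line — €400, €1,100, €1,200, €1,650, €1,700; poverty gap index (FGT₁) = 0.311111.
After the €500 transfer: below the line — €900, €1,600, €1,700, €2,150, €2,200; poverty gap index (FGT₁) = 0.210101.
Reduction = 0.311111 − 0.210101 = 0.1010.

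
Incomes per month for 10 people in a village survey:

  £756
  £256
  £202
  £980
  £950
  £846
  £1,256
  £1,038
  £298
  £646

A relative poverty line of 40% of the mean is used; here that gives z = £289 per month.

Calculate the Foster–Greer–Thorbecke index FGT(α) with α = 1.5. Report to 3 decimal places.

Below z: £202, £256 (q = 2 of N = 10).
Shortfall ratios: (289−202)/289 = 0.3010; (289−256)/289 = 0.1142.
Raised to α = 1.5: 0.16517; 0.03859.
Sum = 0.203756; FGT(1.5) = 0.203756 / 10 = 0.020.

0.020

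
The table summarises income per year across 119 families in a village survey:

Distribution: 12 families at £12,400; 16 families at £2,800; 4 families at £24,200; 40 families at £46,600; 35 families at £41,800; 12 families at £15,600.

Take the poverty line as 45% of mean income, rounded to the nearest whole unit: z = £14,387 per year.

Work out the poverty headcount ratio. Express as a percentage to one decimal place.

28 of the 119 families have income below £14,387.
H = 28/119 = 23.5%.

23.5%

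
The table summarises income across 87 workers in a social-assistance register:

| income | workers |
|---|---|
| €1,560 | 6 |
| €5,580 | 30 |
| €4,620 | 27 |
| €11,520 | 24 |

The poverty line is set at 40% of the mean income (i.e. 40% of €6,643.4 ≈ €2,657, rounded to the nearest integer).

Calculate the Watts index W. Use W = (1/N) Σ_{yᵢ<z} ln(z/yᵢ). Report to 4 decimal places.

0.0367

Poor units: 6×€1,560 (q = 6 of N = 87).
Log shortfalls: ln(2657/1560) = 0.5325 (×6).
W = 3.195071 / 87 = 0.0367.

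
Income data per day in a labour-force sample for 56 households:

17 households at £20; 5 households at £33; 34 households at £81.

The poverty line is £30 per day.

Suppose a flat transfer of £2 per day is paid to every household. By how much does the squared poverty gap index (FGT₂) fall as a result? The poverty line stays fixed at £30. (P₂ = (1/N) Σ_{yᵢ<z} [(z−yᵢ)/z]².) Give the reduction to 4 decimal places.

0.0121

Before: below the line — 17×£20; squared poverty gap index (FGT₂) = 0.033730.
After the £2 transfer: below the line — 17×£22; squared poverty gap index (FGT₂) = 0.021587.
Reduction = 0.033730 − 0.021587 = 0.0121.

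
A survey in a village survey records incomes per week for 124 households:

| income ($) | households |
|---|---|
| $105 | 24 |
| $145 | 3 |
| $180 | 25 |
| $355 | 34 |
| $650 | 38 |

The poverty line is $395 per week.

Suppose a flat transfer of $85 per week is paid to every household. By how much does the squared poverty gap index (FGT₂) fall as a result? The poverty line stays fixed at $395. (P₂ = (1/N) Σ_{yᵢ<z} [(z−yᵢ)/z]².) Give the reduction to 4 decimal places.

0.0984

Before: below the line — 24×$105, 3×$145, 25×$180, 34×$355; squared poverty gap index (FGT₂) = 0.176560.
After the $85 transfer: below the line — 24×$190, 3×$230, 25×$265; squared poverty gap index (FGT₂) = 0.078191.
Reduction = 0.176560 − 0.078191 = 0.0984.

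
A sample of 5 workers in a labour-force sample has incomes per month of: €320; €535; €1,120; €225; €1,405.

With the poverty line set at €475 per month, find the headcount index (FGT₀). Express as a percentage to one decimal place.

40.0%

2 of the 5 workers have income below €475.
H = 2/5 = 40.0%.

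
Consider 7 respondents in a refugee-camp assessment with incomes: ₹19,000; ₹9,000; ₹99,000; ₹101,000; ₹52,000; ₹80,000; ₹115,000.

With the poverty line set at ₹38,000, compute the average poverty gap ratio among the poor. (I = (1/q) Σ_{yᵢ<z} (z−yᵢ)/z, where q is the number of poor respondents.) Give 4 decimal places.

Incomes under z: ₹9,000, ₹19,000 (q = 2 of N = 7).
Relative gaps: 0.7632, 0.5000; sum = 1.263158.
The income-gap ratio divides by q (the poor only): 1.263158 / 2 = 0.6316.

0.6316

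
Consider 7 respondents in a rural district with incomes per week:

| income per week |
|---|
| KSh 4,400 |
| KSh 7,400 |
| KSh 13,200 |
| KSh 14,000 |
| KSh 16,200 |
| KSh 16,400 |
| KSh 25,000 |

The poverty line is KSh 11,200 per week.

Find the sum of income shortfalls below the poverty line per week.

Below the line: KSh 4,400, KSh 7,400 (q = 2 of N = 7).
Individual gaps: 11200−4400 = 6800; 11200−7400 = 3800.
Aggregate gap = KSh 10,600.

KSh 10,600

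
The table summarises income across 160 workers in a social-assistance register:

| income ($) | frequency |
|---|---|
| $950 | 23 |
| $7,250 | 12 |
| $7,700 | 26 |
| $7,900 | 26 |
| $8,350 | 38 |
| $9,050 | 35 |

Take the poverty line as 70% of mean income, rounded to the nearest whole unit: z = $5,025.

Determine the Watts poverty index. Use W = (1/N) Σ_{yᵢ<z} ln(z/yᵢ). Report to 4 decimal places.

0.2394

Incomes under z: 23×$950 (q = 23 of N = 160).
Log gaps: ln(5025/950) = 1.6657 (×23).
W = 38.311531 / 160 = 0.2394.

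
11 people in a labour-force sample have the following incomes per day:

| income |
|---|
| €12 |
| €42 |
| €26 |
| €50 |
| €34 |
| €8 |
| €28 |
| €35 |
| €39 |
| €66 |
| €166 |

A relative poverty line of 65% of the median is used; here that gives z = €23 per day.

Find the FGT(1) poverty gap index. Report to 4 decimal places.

0.1028

Incomes under z: €8, €12 (q = 2 of N = 11).
Relative gaps: (23−8)/23 = 0.6522; (23−12)/23 = 0.4783.
Σ = 1.130435. Dividing by the full population N = 11 gives P₁ = 0.1028.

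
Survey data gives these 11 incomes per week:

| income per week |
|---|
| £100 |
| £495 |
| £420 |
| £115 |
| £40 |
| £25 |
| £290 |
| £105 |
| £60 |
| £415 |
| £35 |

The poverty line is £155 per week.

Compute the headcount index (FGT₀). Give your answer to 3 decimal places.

0.636

7 of the 11 individuals have income below £155.
H = 7/11 = 0.636.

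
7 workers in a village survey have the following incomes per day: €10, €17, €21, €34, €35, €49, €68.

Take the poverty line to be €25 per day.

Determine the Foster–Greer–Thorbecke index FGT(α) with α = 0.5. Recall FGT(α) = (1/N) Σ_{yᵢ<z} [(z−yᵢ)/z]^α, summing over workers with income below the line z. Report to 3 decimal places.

Poor units: €10, €17, €21 (q = 3 of N = 7).
Shortfall ratios: (25−10)/25 = 0.6000; (25−17)/25 = 0.3200; (25−21)/25 = 0.1600.
Raised to α = 0.5: 0.77460; 0.56569; 0.40000.
Sum = 1.740282; FGT(0.5) = 1.740282 / 7 = 0.249.

0.249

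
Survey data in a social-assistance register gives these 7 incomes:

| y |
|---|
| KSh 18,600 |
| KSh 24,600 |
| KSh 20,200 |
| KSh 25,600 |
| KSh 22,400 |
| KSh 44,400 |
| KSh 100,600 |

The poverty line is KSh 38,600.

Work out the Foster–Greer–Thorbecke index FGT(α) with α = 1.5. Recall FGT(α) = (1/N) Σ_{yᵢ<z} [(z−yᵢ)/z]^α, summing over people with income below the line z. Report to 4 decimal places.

Incomes under z: KSh 18,600, KSh 20,200, KSh 22,400, KSh 24,600, KSh 25,600 (q = 5 of N = 7).
Relative gaps: (38600−18600)/38600 = 0.5181; (38600−20200)/38600 = 0.4767; (38600−22400)/38600 = 0.4197; (38600−24600)/38600 = 0.3627; (38600−25600)/38600 = 0.3368.
Raised to α = 1.5: 0.37296; 0.32911; 0.27189; 0.21843; 0.19545.
Sum = 1.387843; FGT(1.5) = 1.387843 / 7 = 0.1983.

0.1983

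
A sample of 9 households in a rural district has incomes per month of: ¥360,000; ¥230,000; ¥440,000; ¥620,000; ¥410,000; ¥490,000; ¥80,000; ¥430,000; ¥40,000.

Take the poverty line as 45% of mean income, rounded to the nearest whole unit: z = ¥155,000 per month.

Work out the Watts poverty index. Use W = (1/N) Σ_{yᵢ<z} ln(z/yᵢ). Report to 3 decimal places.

0.224

Below z: ¥40,000, ¥80,000 (q = 2 of N = 9).
Log gaps: ln(155000/40000) = 1.3545; ln(155000/80000) = 0.6614.
W = 2.015944 / 9 = 0.224.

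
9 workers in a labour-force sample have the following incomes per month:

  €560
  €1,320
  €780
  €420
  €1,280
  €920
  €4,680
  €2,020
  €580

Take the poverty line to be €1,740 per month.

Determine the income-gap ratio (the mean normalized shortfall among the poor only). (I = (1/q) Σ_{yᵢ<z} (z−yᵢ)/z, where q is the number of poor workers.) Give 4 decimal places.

0.5189

Below the line: €420, €560, €580, €780, €920, €1,280, €1,320 (q = 7 of N = 9).
Relative gaps: 0.7586, 0.6782, 0.6667, 0.5517, 0.4713, 0.2644, 0.2414; sum = 3.632184.
The income-gap ratio divides by q (the poor only): 3.632184 / 7 = 0.5189.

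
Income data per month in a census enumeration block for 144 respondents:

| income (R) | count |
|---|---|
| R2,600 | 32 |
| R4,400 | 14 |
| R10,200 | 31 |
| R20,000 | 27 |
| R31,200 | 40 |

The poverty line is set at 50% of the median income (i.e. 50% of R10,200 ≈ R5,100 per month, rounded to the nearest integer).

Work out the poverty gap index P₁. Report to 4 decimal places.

0.1223

Below z: 32×R2,600, 14×R4,400 (q = 46 of N = 144).
Relative gaps: (5100−2600)/5100 = 0.4902 (×32); (5100−4400)/5100 = 0.1373 (×14).
Σ = 17.607843. Dividing by the full population N = 144 gives P₁ = 0.1223.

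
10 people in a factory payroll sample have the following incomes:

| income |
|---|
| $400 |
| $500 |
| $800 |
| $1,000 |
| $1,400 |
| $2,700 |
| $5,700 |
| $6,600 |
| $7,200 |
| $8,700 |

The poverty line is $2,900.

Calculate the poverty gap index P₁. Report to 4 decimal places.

Below the line: $400, $500, $800, $1,000, $1,400, $2,700 (q = 6 of N = 10).
Gap ratios (z−y)/z: (2900−400)/2900 = 0.8621; (2900−500)/2900 = 0.8276; (2900−800)/2900 = 0.7241; (2900−1000)/2900 = 0.6552; (2900−1400)/2900 = 0.5172; (2900−2700)/2900 = 0.0690.
Σ = 3.655172. Dividing by the full population N = 10 gives P₁ = 0.3655.

0.3655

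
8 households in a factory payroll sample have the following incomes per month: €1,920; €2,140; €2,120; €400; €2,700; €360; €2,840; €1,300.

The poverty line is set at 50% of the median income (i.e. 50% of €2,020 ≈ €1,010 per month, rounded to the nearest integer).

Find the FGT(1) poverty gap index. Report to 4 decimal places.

Incomes under z: €360, €400 (q = 2 of N = 8).
Gap ratios (z−y)/z: (1010−360)/1010 = 0.6436; (1010−400)/1010 = 0.6040.
Sum of shortfalls = 1.247525; P₁ averages over all N: 1.247525 / 8 = 0.1559.

0.1559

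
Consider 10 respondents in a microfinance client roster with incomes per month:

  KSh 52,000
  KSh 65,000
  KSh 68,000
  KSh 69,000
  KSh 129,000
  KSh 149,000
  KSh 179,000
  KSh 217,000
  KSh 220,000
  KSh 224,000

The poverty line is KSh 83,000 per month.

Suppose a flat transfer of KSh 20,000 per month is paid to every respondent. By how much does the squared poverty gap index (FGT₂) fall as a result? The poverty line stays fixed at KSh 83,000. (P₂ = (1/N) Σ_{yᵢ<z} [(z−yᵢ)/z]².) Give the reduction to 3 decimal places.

Before: below the line — KSh 52,000, KSh 65,000, KSh 68,000, KSh 69,000; squared poverty gap index (FGT₂) = 0.02476.
After the KSh 20,000 transfer: below the line — KSh 72,000; squared poverty gap index (FGT₂) = 0.00176.
Reduction = 0.02476 − 0.00176 = 0.023.

0.023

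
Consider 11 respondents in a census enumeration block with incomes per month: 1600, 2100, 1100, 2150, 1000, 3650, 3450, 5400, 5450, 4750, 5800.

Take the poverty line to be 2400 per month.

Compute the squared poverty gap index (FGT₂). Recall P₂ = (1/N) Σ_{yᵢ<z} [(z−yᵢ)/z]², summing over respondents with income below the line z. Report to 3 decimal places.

Incomes under z: 1000, 1100, 1600, 2100, 2150 (q = 5 of N = 11).
Gap ratios (z−y)/z: (2400−1000)/2400 = 0.5833; (2400−1100)/2400 = 0.5417; (2400−1600)/2400 = 0.3333; (2400−2100)/2400 = 0.1250; (2400−2150)/2400 = 0.1042.
Squared: 0.3403; 0.2934; 0.1111; 0.0156; 0.0109.
Sum = 0.771267; P₂ = 0.771267 / 11 = 0.070.

0.070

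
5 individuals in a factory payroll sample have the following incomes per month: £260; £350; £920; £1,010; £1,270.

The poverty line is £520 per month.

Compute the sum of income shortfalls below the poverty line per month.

Below the line: £260, £350 (q = 2 of N = 5).
Individual gaps: 520−260 = 260; 520−350 = 170.
Aggregate gap = £430.

£430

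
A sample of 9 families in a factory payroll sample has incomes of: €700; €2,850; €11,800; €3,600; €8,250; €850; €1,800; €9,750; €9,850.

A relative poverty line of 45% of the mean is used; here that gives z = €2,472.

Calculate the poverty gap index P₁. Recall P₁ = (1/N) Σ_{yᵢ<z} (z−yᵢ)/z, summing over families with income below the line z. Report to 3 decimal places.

0.183

Poor units: €700, €850, €1,800 (q = 3 of N = 9).
Normalized shortfalls: (2472−700)/2472 = 0.7168; (2472−850)/2472 = 0.6561; (2472−1800)/2472 = 0.2718.
Σ = 1.644822. Dividing by the full population N = 9 gives P₁ = 0.183.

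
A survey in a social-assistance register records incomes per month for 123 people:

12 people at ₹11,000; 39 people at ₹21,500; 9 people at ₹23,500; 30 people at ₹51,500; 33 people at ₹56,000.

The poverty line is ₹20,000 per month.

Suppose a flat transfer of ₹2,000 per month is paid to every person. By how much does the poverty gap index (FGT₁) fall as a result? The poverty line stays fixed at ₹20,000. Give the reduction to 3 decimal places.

Before: below the line — 12×₹11,000; poverty gap index (FGT₁) = 0.04390.
After the ₹2,000 transfer: below the line — 12×₹13,000; poverty gap index (FGT₁) = 0.03415.
Reduction = 0.04390 − 0.03415 = 0.010.

0.010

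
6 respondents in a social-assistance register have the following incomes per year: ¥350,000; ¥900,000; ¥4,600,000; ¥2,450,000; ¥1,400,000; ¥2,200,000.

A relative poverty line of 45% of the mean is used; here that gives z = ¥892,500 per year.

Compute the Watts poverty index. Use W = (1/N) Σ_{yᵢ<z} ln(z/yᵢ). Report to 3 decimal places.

Below z: ¥350,000 (q = 1 of N = 6).
Log gaps: ln(892500/350000) = 0.9361.
W = 0.936093 / 6 = 0.156.

0.156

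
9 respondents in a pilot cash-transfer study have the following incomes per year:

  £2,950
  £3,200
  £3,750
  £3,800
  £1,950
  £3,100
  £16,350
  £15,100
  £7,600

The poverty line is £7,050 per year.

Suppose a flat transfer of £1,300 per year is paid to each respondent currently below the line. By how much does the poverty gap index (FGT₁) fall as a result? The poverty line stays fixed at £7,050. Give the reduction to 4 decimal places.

0.1229

Before: below the line — £1,950, £2,950, £3,100, £3,200, £3,750, £3,800; poverty gap index (FGT₁) = 0.371158.
After the £1,300 transfer: below the line — £3,250, £4,250, £4,400, £4,500, £5,050, £5,100; poverty gap index (FGT₁) = 0.248227.
Reduction = 0.371158 − 0.248227 = 0.1229.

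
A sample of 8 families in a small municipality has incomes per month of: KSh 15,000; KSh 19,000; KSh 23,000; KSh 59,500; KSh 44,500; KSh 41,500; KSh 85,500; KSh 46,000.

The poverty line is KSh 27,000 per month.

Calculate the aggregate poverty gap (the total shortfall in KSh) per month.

Below the line: KSh 15,000, KSh 19,000, KSh 23,000 (q = 3 of N = 8).
Individual gaps: 27000−15000 = 12000; 27000−19000 = 8000; 27000−23000 = 4000.
Aggregate gap = KSh 24,000.

KSh 24,000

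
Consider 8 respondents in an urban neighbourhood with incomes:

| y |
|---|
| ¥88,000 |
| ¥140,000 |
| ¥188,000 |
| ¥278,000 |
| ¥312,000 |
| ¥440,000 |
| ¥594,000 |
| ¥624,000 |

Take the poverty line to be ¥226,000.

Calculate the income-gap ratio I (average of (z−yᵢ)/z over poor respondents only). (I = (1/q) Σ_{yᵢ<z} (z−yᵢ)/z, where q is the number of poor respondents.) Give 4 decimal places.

0.3864

Below the line: ¥88,000, ¥140,000, ¥188,000 (q = 3 of N = 8).
Shortfall ratios (z−y)/z: 0.6106, 0.3805, 0.1681; sum = 1.159292.
The income-gap ratio divides by q (the poor only): 1.159292 / 3 = 0.3864.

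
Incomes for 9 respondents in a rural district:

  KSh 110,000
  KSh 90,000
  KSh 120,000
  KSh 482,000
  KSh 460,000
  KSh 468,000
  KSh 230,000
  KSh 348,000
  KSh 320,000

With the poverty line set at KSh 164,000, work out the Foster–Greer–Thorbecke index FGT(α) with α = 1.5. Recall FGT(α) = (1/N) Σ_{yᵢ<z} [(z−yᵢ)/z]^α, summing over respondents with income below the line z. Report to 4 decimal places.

0.0701

Below z: KSh 90,000, KSh 110,000, KSh 120,000 (q = 3 of N = 9).
Normalized shortfalls: (164000−90000)/164000 = 0.4512; (164000−110000)/164000 = 0.3293; (164000−120000)/164000 = 0.2683.
Raised to α = 1.5: 0.30310; 0.18894; 0.13897.
Sum = 0.631005; FGT(1.5) = 0.631005 / 9 = 0.0701.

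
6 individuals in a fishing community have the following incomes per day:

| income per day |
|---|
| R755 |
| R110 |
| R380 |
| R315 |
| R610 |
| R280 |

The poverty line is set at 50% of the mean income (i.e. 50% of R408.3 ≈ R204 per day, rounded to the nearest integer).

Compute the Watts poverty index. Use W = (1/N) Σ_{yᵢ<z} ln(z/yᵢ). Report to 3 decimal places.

0.103

Poor units: R110 (q = 1 of N = 6).
Log shortfalls: ln(204/110) = 0.6176.
W = 0.617640 / 6 = 0.103.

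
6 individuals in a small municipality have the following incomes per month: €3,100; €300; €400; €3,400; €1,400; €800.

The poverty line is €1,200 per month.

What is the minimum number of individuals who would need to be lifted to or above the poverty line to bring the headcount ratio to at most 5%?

Currently q = 3 of N = 6 are below the line (H = 0.500).
A headcount ratio of at most 5% allows at most ⌊0.05 × 6⌋ = 0 poor individuals.
So at least 3 − 0 = 3 must be lifted.

3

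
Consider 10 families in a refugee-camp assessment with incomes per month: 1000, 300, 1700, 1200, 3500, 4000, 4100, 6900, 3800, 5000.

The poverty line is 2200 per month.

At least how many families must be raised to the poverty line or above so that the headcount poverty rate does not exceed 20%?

2

Currently q = 4 of N = 10 are below the line (H = 0.400).
A headcount ratio of at most 20% allows at most ⌊0.20 × 10⌋ = 2 poor families.
So at least 4 − 2 = 2 must be lifted.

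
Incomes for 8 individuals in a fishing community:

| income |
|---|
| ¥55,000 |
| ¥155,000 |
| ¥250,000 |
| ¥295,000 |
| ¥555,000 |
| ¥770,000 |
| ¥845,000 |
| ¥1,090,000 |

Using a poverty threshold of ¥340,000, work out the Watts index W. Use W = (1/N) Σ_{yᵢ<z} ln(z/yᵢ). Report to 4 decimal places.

Below the line: ¥55,000, ¥155,000, ¥250,000, ¥295,000 (q = 4 of N = 8).
ln(z/y) terms: ln(340000/55000) = 1.8216; ln(340000/155000) = 0.7855; ln(340000/250000) = 0.3075; ln(340000/295000) = 0.1420.
W = 3.056588 / 8 = 0.3821.

0.3821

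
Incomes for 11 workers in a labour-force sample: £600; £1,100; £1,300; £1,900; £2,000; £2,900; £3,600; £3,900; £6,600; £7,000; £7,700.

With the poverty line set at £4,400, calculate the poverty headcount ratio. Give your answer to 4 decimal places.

8 of the 11 workers have income below £4,400.
H = 8/11 = 0.7273.

0.7273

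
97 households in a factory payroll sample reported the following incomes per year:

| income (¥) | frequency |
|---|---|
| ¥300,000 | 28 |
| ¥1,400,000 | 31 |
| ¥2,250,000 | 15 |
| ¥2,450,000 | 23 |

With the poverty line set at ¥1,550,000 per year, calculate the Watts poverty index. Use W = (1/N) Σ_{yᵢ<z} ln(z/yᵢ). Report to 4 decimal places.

0.5066

Incomes under z: 28×¥300,000, 31×¥1,400,000 (q = 59 of N = 97).
Log shortfalls: ln(1550000/300000) = 1.6422 (×28); ln(1550000/1400000) = 0.1018 (×31).
W = 49.137640 / 97 = 0.5066.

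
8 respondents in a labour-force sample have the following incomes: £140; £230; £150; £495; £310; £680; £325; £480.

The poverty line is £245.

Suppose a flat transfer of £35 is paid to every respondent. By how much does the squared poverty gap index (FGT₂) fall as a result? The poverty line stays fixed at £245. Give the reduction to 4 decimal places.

Before: below the line — £140, £150, £230; squared poverty gap index (FGT₂) = 0.042222.
After the £35 transfer: below the line — £175, £185; squared poverty gap index (FGT₂) = 0.017701.
Reduction = 0.042222 − 0.017701 = 0.0245.

0.0245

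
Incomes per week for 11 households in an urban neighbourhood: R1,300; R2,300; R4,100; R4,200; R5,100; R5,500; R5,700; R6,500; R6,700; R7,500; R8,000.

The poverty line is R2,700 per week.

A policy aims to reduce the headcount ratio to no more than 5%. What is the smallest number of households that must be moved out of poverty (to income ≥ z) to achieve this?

Currently q = 2 of N = 11 are below the line (H = 0.182).
A headcount ratio of at most 5% allows at most ⌊0.05 × 11⌋ = 0 poor households.
So at least 2 − 0 = 2 must be lifted.

2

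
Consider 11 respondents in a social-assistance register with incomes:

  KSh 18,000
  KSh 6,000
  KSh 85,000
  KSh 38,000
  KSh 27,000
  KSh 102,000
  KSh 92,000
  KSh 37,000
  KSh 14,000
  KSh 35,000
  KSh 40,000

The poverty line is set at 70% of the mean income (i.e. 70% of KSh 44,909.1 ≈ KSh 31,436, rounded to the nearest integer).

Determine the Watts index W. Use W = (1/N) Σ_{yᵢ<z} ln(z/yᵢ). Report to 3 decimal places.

Poor units: KSh 6,000, KSh 14,000, KSh 18,000, KSh 27,000 (q = 4 of N = 11).
ln(z/y) terms: ln(31436/6000) = 1.6562; ln(31436/14000) = 0.8089; ln(31436/18000) = 0.5576; ln(31436/27000) = 0.1521.
W = 3.174790 / 11 = 0.289.

0.289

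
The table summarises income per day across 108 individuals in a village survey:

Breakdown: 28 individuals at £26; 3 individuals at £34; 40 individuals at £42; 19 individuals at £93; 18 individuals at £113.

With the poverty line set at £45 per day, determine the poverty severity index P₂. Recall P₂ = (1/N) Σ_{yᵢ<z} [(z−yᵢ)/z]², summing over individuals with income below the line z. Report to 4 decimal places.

0.0495

Below z: 28×£26, 3×£34, 40×£42 (q = 71 of N = 108).
Normalized shortfalls: (45−26)/45 = 0.4222 (×28); (45−34)/45 = 0.2444 (×3); (45−42)/45 = 0.0667 (×40).
Squared: 0.1783 (×28); 0.0598 (×3); 0.0044 (×40).
Sum = 5.348642; P₂ = 5.348642 / 108 = 0.0495.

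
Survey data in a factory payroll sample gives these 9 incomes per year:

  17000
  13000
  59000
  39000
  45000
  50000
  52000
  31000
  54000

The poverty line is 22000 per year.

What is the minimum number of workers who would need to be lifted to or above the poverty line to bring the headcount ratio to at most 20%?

2 of the 9 workers are poor, so H = 2/9 = 0.222.
A headcount ratio of at most 20% allows at most ⌊0.20 × 9⌋ = 1 poor workers.
So at least 2 − 1 = 1 must be lifted.

1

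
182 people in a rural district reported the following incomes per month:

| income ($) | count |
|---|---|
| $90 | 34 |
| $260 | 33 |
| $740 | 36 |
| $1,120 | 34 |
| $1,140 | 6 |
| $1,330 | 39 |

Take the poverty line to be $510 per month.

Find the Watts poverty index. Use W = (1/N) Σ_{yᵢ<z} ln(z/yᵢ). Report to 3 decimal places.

0.446

Poor units: 34×$90, 33×$260 (q = 67 of N = 182).
ln(z/y) terms: ln(510/90) = 1.7346 (×34); ln(510/260) = 0.6737 (×33).
W = 81.209496 / 182 = 0.446.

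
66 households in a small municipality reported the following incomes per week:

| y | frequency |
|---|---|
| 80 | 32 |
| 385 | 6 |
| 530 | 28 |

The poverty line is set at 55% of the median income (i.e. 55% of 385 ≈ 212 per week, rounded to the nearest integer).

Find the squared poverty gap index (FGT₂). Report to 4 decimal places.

Incomes under z: 32×80 (q = 32 of N = 66).
Relative gaps: (212−80)/212 = 0.6226 (×32).
Squared: 0.3877 (×32).
Sum = 12.405838; P₂ = 12.405838 / 66 = 0.1880.

0.1880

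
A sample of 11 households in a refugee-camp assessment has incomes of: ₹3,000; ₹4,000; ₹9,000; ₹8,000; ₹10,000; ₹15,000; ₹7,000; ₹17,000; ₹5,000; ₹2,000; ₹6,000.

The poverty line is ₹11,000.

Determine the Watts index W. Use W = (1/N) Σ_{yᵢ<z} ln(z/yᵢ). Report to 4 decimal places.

Below the line: ₹2,000, ₹3,000, ₹4,000, ₹5,000, ₹6,000, ₹7,000, ₹8,000, ₹9,000, ₹10,000 (q = 9 of N = 11).
ln(z/y) terms: ln(11000/2000) = 1.7047; ln(11000/3000) = 1.2993; ln(11000/4000) = 1.0116; ln(11000/5000) = 0.7885; ln(11000/6000) = 0.6061; ln(11000/7000) = 0.4520; ln(11000/8000) = 0.3185; ln(11000/9000) = 0.2007; ln(11000/10000) = 0.0953.
W = 6.476645 / 11 = 0.5888.

0.5888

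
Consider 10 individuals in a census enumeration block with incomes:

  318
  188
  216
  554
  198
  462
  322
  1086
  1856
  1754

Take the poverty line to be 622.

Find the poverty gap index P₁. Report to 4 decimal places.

0.3370

Below z: 188, 198, 216, 318, 322, 462, 554 (q = 7 of N = 10).
Gap ratios (z−y)/z: (622−188)/622 = 0.6977; (622−198)/622 = 0.6817; (622−216)/622 = 0.6527; (622−318)/622 = 0.4887; (622−322)/622 = 0.4823; (622−462)/622 = 0.2572; (622−554)/622 = 0.1093.
Sum of shortfalls = 3.369775; P₁ averages over all N: 3.369775 / 10 = 0.3370.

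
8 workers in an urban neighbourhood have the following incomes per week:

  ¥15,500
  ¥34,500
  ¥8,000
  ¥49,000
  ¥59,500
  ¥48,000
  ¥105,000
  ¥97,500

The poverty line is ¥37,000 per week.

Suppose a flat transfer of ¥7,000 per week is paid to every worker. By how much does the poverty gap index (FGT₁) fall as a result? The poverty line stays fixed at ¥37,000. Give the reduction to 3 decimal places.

Before: below the line — ¥8,000, ¥15,500, ¥34,500; poverty gap index (FGT₁) = 0.17905.
After the ¥7,000 transfer: below the line — ¥15,000, ¥22,500; poverty gap index (FGT₁) = 0.12331.
Reduction = 0.17905 − 0.12331 = 0.056.

0.056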